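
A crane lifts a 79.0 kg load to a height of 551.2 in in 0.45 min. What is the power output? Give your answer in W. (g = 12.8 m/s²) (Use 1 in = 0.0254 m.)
Convert to SI: m = 79.0 kg, h = 14.0005 m, t = 27.0 s
P = mgh/t = (79.0)(12.8)(14.0005)/27.0 = 524.3 W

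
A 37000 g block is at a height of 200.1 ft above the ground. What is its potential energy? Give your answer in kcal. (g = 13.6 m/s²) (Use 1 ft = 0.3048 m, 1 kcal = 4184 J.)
Convert to SI: m = 37.0 kg, h = 60.9905 m
PE = mgh = (37.0)(13.6)(60.9905) = 30690.4 J = 7.335 kcal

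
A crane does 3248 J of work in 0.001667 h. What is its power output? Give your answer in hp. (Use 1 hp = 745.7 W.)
Convert to SI: W = 3248.0 J, t = 6.0012 s
P = W/t = 3248.0/6.0012 = 541.225 W = 0.7258 hp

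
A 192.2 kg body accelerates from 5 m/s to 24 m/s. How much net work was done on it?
W = ΔKE = ½m(v₂² − v₁²) = ½(192.2)(24² − 5²) = 52951.1 J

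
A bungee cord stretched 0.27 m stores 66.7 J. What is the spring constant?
k = 2·PE/x² = 2·66.7/(0.27)² = 1830 N/m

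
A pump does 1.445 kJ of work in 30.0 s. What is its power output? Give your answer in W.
Convert to SI: W = 1445.0 J, t = 30.0 s
P = W/t = 1445.0/30.0 = 48.17 W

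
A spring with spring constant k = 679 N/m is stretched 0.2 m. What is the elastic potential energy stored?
PE = ½kx² = ½(679)(0.2)² = 13.58 J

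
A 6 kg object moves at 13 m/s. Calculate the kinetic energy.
KE = ½mv² = ½(6)(13)² = 507.0 J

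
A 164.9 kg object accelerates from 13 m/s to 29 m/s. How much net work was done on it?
W = ΔKE = ½m(v₂² − v₁²) = ½(164.9)(29² − 13²) = 55406.4 J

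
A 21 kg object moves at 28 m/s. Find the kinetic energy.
KE = ½mv² = ½(21)(28)² = 8232.0 J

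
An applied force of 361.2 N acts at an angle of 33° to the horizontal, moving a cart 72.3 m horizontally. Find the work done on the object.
W = F·d·cosθ = (361.2)(72.3)cos(33°) = 21900 J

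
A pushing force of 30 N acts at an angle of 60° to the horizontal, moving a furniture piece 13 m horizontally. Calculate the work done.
W = F·d·cosθ = (30)(13)cos(60°) = 195.0 J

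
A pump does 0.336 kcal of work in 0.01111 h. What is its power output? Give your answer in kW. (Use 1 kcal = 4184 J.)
Convert to SI: W = 1405.82 J, t = 39.996 s
P = W/t = 1405.82/39.996 = 35.1491 W = 0.03515 kW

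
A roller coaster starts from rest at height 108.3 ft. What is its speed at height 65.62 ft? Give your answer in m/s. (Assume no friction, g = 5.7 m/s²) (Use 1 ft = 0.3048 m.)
Convert to SI: h₁−h₂ = 13.0089 m
mgh₁ = mgh₂ + ½mv² ⇒ v = √(2g(h₁−h₂)) = √(2·5.7·13.0089) = 12.18 m/s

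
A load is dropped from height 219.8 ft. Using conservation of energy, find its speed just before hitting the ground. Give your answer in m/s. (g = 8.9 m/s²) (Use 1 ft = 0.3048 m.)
Convert to SI: h = 66.995 m
mgh = ½mv² ⇒ v = √(2gh) = √(2·8.9·66.995) = 34.53 m/s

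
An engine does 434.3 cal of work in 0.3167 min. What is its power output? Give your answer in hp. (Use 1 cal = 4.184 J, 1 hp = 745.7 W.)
Convert to SI: W = 1817.11 J, t = 19.002 s
P = W/t = 1817.11/19.002 = 95.6274 W = 0.1282 hp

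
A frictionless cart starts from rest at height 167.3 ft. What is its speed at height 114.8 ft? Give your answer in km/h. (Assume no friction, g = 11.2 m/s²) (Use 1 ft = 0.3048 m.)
Convert to SI: h₁−h₂ = 16.002 m
mgh₁ = mgh₂ + ½mv² ⇒ v = √(2g(h₁−h₂)) = √(2·11.2·16.002) = 18.9326 m/s = 68.16 km/h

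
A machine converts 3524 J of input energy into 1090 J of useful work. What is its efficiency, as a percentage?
η = W_out/W_in = 1090/3524 = 30.93%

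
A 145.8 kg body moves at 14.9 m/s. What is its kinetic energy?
KE = ½mv² = ½(145.8)(14.9)² = 16180 J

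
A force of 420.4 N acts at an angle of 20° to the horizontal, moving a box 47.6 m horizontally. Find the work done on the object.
W = F·d·cosθ = (420.4)(47.6)cos(20°) = 18800 J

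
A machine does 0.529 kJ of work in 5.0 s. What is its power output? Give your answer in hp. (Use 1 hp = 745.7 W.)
Convert to SI: W = 529.0 J, t = 5.0 s
P = W/t = 529.0/5.0 = 105.8 W = 0.1419 hp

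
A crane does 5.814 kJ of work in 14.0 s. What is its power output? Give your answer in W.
Convert to SI: W = 5814.0 J, t = 14.0 s
P = W/t = 5814.0/14.0 = 415.3 W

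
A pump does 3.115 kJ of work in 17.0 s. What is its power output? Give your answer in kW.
Convert to SI: W = 3115.0 J, t = 17.0 s
P = W/t = 3115.0/17.0 = 183.235 W = 0.1832 kW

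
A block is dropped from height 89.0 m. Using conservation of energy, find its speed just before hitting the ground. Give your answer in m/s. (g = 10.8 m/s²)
mgh = ½mv² ⇒ v = √(2gh) = √(2·10.8·89.0) = 43.85 m/s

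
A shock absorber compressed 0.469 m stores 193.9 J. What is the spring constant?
k = 2·PE/x² = 2·193.9/(0.469)² = 1763 N/m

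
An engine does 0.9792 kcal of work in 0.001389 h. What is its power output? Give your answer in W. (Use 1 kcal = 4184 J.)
Convert to SI: W = 4096.97 J, t = 5.0004 s
P = W/t = 4096.97/5.0004 = 819.3 W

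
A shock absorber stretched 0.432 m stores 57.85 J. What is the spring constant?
k = 2·PE/x² = 2·57.85/(0.432)² = 620.0 N/m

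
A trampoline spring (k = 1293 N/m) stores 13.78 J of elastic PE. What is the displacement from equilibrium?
x = √(2·PE/k) = √(2·13.78/1293) = 0.146 m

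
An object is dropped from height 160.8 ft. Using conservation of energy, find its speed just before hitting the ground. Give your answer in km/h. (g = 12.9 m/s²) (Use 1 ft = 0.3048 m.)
Convert to SI: h = 49.0118 m
mgh = ½mv² ⇒ v = √(2gh) = √(2·12.9·49.0118) = 35.5599 m/s = 128.0 km/h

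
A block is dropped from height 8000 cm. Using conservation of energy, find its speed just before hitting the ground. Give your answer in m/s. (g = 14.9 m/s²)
Convert to SI: h = 80.0 m
mgh = ½mv² ⇒ v = √(2gh) = √(2·14.9·80.0) = 48.83 m/s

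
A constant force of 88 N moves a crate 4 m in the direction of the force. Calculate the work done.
W = F·d = (88)(4) = 352.0 J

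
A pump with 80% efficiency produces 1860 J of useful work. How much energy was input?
W_in = W_out/η = 1860/0.8 = 2325 J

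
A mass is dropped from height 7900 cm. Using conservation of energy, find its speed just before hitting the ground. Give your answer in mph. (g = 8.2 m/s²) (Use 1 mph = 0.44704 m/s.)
Convert to SI: h = 79.0 m
mgh = ½mv² ⇒ v = √(2gh) = √(2·8.2·79.0) = 35.9944 m/s = 80.52 mph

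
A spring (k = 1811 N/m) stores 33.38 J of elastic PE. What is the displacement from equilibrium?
x = √(2·PE/k) = √(2·33.38/1811) = 0.192 m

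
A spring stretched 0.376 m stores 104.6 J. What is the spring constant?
k = 2·PE/x² = 2·104.6/(0.376)² = 1480 N/m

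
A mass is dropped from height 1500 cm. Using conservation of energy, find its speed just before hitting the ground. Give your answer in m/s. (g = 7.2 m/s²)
Convert to SI: h = 15.0 m
mgh = ½mv² ⇒ v = √(2gh) = √(2·7.2·15.0) = 14.7 m/s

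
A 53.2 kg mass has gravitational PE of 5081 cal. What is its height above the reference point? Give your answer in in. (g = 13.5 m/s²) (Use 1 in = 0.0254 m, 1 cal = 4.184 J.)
Convert to SI: m = 53.2 kg, PE = 21258.9 J
h = PE/(mg) = 21258.9/(53.2·13.5) = 29.6003 m = 1165 in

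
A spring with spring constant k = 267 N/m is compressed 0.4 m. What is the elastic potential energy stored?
PE = ½kx² = ½(267)(0.4)² = 21.36 J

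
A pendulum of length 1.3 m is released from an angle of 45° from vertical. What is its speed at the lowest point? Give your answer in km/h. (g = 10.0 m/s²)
h = L(1 − cosθ) = 1.3(1 − cos45°) = 0.380761 m
v = √(2gh) = √(2·10.0·0.380761) = 2.75957 m/s = 9.934 km/h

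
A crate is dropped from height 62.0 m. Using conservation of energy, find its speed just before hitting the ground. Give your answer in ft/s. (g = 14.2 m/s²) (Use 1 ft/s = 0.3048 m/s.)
mgh = ½mv² ⇒ v = √(2gh) = √(2·14.2·62.0) = 41.9619 m/s = 137.7 ft/s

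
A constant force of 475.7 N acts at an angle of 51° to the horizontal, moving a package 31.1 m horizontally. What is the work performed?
W = F·d·cosθ = (475.7)(31.1)cos(51°) = 9310 J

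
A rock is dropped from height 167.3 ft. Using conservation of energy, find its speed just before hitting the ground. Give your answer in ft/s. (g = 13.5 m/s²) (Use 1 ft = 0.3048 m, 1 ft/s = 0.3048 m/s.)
Convert to SI: h = 50.993 m
mgh = ½mv² ⇒ v = √(2gh) = √(2·13.5·50.993) = 37.1054 m/s = 121.7 ft/s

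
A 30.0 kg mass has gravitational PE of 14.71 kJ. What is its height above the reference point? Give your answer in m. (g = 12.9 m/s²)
Convert to SI: m = 30.0 kg, PE = 14710.0 J
h = PE/(mg) = 14710.0/(30.0·12.9) = 38.01 m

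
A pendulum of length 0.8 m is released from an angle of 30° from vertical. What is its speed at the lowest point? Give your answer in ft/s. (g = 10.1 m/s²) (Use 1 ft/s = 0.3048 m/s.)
h = L(1 − cosθ) = 0.8(1 − cos30°) = 0.10718 m
v = √(2gh) = √(2·10.1·0.10718) = 1.4714 m/s = 4.827 ft/s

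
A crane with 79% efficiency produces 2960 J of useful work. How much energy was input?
W_in = W_out/η = 2960/0.79 = 3747 J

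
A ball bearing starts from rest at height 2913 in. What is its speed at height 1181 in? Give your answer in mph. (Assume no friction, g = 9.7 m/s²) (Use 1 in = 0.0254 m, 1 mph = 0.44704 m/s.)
Convert to SI: h₁−h₂ = 43.9928 m
mgh₁ = mgh₂ + ½mv² ⇒ v = √(2g(h₁−h₂)) = √(2·9.7·43.9928) = 29.214 m/s = 65.35 mph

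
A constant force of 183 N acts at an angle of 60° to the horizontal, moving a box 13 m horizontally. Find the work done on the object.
W = F·d·cosθ = (183)(13)cos(60°) = 1190 J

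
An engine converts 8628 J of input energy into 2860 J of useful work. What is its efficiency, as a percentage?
η = W_out/W_in = 2860/8628 = 33.15%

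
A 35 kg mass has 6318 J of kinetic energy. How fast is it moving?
v = √(2·KE/m) = √(2·6318/35) = 19.0 m/s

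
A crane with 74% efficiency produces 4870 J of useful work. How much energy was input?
W_in = W_out/η = 4870/0.74 = 6581 J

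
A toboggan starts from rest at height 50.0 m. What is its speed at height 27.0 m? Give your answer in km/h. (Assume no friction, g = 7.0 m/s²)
mgh₁ = mgh₂ + ½mv² ⇒ v = √(2g(h₁−h₂)) = √(2·7.0·23.0) = 17.9444 m/s = 64.6 km/h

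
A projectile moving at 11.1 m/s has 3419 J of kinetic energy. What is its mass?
m = 2·KE/v² = 2·3419/(11.1)² = 55.5 kg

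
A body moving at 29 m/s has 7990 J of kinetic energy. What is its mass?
m = 2·KE/v² = 2·7990/(29)² = 19.0 kg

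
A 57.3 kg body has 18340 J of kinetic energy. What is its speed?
v = √(2·KE/m) = √(2·18340/57.3) = 25.3 m/s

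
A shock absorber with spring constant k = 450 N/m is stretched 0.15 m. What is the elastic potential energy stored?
PE = ½kx² = ½(450)(0.15)² = 5.063 J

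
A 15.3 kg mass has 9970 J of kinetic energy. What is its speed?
v = √(2·KE/m) = √(2·9970/15.3) = 36.1 m/s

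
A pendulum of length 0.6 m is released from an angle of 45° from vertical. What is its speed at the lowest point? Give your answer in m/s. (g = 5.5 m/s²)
h = L(1 − cosθ) = 0.6(1 − cos45°) = 0.175736 m
v = √(2gh) = √(2·5.5·0.175736) = 1.39 m/s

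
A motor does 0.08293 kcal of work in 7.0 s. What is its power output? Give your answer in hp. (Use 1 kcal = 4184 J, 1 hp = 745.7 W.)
Convert to SI: W = 346.979 J, t = 7.0 s
P = W/t = 346.979/7.0 = 49.5684 W = 0.06647 hp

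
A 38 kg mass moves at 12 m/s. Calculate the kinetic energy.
KE = ½mv² = ½(38)(12)² = 2736.0 J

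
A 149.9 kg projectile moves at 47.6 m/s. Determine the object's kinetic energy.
KE = ½mv² = ½(149.9)(47.6)² = 169800 J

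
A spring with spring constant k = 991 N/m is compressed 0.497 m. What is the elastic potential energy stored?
PE = ½kx² = ½(991)(0.497)² = 122.4 J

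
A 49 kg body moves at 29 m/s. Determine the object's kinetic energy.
KE = ½mv² = ½(49)(29)² = 20604.5 J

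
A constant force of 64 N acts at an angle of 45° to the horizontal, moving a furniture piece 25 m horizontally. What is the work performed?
W = F·d·cosθ = (64)(25)cos(45°) = 1131 J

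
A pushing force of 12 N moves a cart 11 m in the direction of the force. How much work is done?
W = F·d = (12)(11) = 132.0 J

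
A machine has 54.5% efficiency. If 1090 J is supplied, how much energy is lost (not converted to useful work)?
W_lost = W_in(1 − η) = 1090·(1 − 0.545) = 496.0 J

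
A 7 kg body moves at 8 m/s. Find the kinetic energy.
KE = ½mv² = ½(7)(8)² = 224.0 J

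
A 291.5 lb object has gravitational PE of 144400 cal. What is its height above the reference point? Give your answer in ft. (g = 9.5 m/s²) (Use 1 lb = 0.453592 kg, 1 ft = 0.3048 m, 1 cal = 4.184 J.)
Convert to SI: m = 132.222 kg, PE = 604170 J
h = PE/(mg) = 604170/(132.222·9.5) = 480.985 m = 1578 ft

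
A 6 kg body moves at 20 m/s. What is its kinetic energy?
KE = ½mv² = ½(6)(20)² = 1200.0 J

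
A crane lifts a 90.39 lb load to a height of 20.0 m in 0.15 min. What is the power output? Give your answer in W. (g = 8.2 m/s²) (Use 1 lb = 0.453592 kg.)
Convert to SI: m = 41.0002 kg, h = 20.0 m, t = 9.0 s
P = mgh/t = (41.0002)(8.2)(20.0)/9.0 = 747.1 W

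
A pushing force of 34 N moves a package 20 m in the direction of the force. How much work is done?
W = F·d = (34)(20) = 680.0 J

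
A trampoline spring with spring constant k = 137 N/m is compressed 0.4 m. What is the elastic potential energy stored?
PE = ½kx² = ½(137)(0.4)² = 10.96 J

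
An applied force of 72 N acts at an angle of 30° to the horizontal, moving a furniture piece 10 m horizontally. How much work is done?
W = F·d·cosθ = (72)(10)cos(30°) = 623.5 J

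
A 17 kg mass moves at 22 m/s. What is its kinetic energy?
KE = ½mv² = ½(17)(22)² = 4114.0 J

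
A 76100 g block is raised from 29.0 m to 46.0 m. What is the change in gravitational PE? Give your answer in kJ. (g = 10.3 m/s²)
Convert to SI: m = 76.1 kg, Δh = 17.0 m
ΔPE = mgΔh = (76.1)(10.3)(17.0) = 13325.1 J = 13.33 kJ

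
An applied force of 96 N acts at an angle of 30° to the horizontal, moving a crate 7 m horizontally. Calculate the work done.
W = F·d·cosθ = (96)(7)cos(30°) = 582.0 J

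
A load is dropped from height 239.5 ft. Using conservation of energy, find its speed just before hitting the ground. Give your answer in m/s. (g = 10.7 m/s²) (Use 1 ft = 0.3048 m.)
Convert to SI: h = 72.9996 m
mgh = ½mv² ⇒ v = √(2gh) = √(2·10.7·72.9996) = 39.52 m/s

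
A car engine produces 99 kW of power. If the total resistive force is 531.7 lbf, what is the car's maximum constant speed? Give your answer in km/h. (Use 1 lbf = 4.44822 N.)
Convert to SI: F = 2365.12 N
P = Fv ⇒ v = P/F = 99000 W/2365.12 N = 41.8584 m/s = 150.7 km/h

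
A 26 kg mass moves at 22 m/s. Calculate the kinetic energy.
KE = ½mv² = ½(26)(22)² = 6292.0 J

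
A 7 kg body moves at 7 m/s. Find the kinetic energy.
KE = ½mv² = ½(7)(7)² = 171.5 J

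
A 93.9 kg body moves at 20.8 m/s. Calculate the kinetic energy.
KE = ½mv² = ½(93.9)(20.8)² = 20310 J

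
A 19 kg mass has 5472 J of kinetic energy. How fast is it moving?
v = √(2·KE/m) = √(2·5472/19) = 24.0 m/s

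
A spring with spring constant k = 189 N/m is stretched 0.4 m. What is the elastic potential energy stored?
PE = ½kx² = ½(189)(0.4)² = 15.12 J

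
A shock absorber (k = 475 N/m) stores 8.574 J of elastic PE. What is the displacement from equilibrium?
x = √(2·PE/k) = √(2·8.574/475) = 0.19 m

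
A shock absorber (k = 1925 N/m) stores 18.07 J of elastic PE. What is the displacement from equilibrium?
x = √(2·PE/k) = √(2·18.07/1925) = 0.137 m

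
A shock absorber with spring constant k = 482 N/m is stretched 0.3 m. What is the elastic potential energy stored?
PE = ½kx² = ½(482)(0.3)² = 21.69 J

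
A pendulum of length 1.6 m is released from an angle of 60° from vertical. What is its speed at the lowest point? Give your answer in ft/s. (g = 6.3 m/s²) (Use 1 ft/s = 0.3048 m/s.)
h = L(1 − cosθ) = 1.6(1 − cos60°) = 0.8 m
v = √(2gh) = √(2·6.3·0.8) = 3.1749 m/s = 10.42 ft/s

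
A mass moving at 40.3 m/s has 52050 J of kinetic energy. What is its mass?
m = 2·KE/v² = 2·52050/(40.3)² = 64.1 kg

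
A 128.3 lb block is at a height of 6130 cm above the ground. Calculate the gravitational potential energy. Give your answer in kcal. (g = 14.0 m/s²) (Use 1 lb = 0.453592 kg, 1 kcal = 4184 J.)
Convert to SI: m = 58.1959 kg, h = 61.3 m
PE = mgh = (58.1959)(14.0)(61.3) = 49943.7 J = 11.94 kcal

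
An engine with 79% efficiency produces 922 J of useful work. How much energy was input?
W_in = W_out/η = 922/0.79 = 1167 J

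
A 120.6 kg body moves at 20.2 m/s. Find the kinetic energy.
KE = ½mv² = ½(120.6)(20.2)² = 24600 J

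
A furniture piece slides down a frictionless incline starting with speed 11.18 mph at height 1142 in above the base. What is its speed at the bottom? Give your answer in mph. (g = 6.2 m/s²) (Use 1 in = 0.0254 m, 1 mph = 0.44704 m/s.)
Convert to SI: v₀ = 4.99791 m/s, h = 29.0068 m
½mv₀² + mgh = ½mv² ⇒ v = √(v₀² + 2gh) = √(4.99791² + 2·6.2·29.0068) = 19.6128 m/s = 43.87 mph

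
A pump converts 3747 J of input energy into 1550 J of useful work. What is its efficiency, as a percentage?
η = W_out/W_in = 1550/3747 = 41.37%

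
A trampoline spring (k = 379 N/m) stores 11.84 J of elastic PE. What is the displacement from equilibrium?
x = √(2·PE/k) = √(2·11.84/379) = 0.25 m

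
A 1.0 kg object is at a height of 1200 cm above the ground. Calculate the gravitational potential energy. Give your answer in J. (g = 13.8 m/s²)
Convert to SI: m = 1.0 kg, h = 12.0 m
PE = mgh = (1.0)(13.8)(12.0) = 165.6 J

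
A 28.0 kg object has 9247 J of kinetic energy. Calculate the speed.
v = √(2·KE/m) = √(2·9247/28.0) = 25.7 m/s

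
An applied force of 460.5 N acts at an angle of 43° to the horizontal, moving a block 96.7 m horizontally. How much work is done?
W = F·d·cosθ = (460.5)(96.7)cos(43°) = 32570 J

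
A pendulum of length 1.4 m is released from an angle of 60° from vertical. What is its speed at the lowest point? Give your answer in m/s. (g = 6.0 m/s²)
h = L(1 − cosθ) = 1.4(1 − cos60°) = 0.7 m
v = √(2gh) = √(2·6.0·0.7) = 2.898 m/s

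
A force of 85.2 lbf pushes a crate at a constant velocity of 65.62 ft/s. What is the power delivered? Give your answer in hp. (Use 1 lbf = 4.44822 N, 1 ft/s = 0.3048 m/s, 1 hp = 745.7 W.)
Convert to SI: F = 378.988 N, v = 20.001 m/s
P = Fv = (378.988)(20.001) = 7580.14 W = 10.17 hp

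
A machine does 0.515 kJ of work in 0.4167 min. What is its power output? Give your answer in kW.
Convert to SI: W = 515.0 J, t = 25.002 s
P = W/t = 515.0/25.002 = 20.5984 W = 0.0206 kW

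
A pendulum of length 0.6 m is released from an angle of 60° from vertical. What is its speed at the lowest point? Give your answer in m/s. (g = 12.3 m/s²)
h = L(1 − cosθ) = 0.6(1 − cos60°) = 0.3 m
v = √(2gh) = √(2·12.3·0.3) = 2.717 m/s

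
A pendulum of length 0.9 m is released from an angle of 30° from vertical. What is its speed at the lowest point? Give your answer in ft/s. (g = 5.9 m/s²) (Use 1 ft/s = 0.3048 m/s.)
h = L(1 − cosθ) = 0.9(1 − cos30°) = 0.120577 m
v = √(2gh) = √(2·5.9·0.120577) = 1.19282 m/s = 3.913 ft/s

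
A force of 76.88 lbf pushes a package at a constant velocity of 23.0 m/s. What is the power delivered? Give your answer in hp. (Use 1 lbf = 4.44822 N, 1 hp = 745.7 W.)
Convert to SI: F = 341.979 N, v = 23.0 m/s
P = Fv = (341.979)(23.0) = 7865.52 W = 10.55 hp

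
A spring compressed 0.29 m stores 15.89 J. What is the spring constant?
k = 2·PE/x² = 2·15.89/(0.29)² = 377.9 N/m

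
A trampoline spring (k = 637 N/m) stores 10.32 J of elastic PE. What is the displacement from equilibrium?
x = √(2·PE/k) = √(2·10.32/637) = 0.18 m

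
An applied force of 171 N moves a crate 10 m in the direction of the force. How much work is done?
W = F·d = (171)(10) = 1710 J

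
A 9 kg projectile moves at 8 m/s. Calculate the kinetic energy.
KE = ½mv² = ½(9)(8)² = 288.0 J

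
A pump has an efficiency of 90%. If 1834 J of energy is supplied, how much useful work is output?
W_out = η·W_in = 0.9·1834 = 1650.6 J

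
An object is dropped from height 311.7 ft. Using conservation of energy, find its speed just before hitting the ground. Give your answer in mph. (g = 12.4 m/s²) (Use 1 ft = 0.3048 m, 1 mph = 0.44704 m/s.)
Convert to SI: h = 95.0062 m
mgh = ½mv² ⇒ v = √(2gh) = √(2·12.4·95.0062) = 48.5402 m/s = 108.6 mph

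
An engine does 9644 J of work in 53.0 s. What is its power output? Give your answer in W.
P = W/t = 9644.0/53.0 = 182.0 W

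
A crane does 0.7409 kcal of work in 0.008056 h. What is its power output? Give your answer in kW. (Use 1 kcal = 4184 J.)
Convert to SI: W = 3099.93 J, t = 29.0016 s
P = W/t = 3099.93/29.0016 = 106.888 W = 0.1069 kW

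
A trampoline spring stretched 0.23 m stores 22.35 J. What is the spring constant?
k = 2·PE/x² = 2·22.35/(0.23)² = 845.0 N/m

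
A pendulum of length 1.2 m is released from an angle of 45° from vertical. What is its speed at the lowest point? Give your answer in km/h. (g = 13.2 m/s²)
h = L(1 − cosθ) = 1.2(1 − cos45°) = 0.351472 m
v = √(2gh) = √(2·13.2·0.351472) = 3.04612 m/s = 10.97 km/h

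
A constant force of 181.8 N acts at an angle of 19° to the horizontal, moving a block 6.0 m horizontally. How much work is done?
W = F·d·cosθ = (181.8)(6.0)cos(19°) = 1031 J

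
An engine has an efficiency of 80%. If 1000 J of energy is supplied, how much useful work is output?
W_out = η·W_in = 0.8·1000 = 800.0 J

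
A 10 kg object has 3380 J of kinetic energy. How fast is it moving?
v = √(2·KE/m) = √(2·3380/10) = 26.0 m/s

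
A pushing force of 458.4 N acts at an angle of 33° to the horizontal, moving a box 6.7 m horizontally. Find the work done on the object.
W = F·d·cosθ = (458.4)(6.7)cos(33°) = 2576 J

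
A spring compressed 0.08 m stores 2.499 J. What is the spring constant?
k = 2·PE/x² = 2·2.499/(0.08)² = 780.9 N/m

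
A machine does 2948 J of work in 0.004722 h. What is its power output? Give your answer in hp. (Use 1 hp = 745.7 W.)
Convert to SI: W = 2948.0 J, t = 16.9992 s
P = W/t = 2948.0/16.9992 = 173.42 W = 0.2326 hp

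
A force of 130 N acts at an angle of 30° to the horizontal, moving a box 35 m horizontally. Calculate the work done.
W = F·d·cosθ = (130)(35)cos(30°) = 3940 J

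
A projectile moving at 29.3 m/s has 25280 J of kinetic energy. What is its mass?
m = 2·KE/v² = 2·25280/(29.3)² = 58.89 kg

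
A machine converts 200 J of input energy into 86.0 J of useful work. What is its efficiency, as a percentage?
η = W_out/W_in = 86.0/200 = 43.0%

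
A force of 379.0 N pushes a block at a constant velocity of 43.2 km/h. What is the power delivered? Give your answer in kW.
Convert to SI: F = 379.0 N, v = 12.0 m/s
P = Fv = (379.0)(12.0) = 4548.0 W = 4.548 kW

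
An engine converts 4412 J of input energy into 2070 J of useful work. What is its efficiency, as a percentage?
η = W_out/W_in = 2070/4412 = 46.92%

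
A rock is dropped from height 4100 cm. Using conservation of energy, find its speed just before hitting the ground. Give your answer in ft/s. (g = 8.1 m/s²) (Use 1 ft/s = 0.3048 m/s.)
Convert to SI: h = 41.0 m
mgh = ½mv² ⇒ v = √(2gh) = √(2·8.1·41.0) = 25.7721 m/s = 84.55 ft/s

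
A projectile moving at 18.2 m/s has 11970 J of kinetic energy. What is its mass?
m = 2·KE/v² = 2·11970/(18.2)² = 72.27 kg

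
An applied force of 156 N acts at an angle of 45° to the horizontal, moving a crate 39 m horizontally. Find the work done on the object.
W = F·d·cosθ = (156)(39)cos(45°) = 4302 J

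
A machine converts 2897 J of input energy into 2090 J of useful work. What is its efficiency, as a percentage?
η = W_out/W_in = 2090/2897 = 72.14%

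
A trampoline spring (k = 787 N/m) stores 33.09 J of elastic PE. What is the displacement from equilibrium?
x = √(2·PE/k) = √(2·33.09/787) = 0.29 m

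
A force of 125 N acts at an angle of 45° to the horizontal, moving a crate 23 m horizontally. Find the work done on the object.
W = F·d·cosθ = (125)(23)cos(45°) = 2033 J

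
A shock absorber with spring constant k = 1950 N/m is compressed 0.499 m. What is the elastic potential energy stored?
PE = ½kx² = ½(1950)(0.499)² = 242.8 J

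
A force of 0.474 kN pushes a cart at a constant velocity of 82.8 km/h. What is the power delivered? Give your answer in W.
Convert to SI: F = 474.0 N, v = 23.0 m/s
P = Fv = (474.0)(23.0) = 10900 W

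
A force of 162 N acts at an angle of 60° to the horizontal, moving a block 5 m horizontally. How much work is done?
W = F·d·cosθ = (162)(5)cos(60°) = 405.0 J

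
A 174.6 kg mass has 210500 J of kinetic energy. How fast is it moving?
v = √(2·KE/m) = √(2·210500/174.6) = 49.1 m/s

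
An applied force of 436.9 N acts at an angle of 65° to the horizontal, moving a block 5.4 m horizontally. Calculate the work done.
W = F·d·cosθ = (436.9)(5.4)cos(65°) = 997.1 J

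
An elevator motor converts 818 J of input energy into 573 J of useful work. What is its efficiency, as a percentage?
η = W_out/W_in = 573/818 = 70.05%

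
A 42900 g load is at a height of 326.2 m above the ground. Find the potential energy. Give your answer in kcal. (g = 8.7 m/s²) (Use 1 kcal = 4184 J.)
Convert to SI: m = 42.9 kg, h = 326.2 m
PE = mgh = (42.9)(8.7)(326.2) = 121748 J = 29.1 kcal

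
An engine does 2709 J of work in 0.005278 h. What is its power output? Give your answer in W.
Convert to SI: W = 2709.0 J, t = 19.0008 s
P = W/t = 2709.0/19.0008 = 142.6 W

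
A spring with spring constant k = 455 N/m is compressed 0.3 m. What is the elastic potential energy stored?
PE = ½kx² = ½(455)(0.3)² = 20.48 J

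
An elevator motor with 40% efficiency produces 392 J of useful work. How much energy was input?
W_in = W_out/η = 392/0.4 = 980.0 J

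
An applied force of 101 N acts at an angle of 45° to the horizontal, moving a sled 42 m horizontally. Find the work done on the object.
W = F·d·cosθ = (101)(42)cos(45°) = 3000 J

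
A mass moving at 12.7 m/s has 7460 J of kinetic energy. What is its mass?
m = 2·KE/v² = 2·7460/(12.7)² = 92.5 kg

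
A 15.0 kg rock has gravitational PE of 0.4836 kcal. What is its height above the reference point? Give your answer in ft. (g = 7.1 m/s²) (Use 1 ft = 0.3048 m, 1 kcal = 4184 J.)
Convert to SI: m = 15.0 kg, PE = 2023.38 J
h = PE/(mg) = 2023.38/(15.0·7.1) = 18.9989 m = 62.33 ft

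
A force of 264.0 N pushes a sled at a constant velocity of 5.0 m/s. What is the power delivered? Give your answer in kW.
P = Fv = (264.0)(5.0) = 1320.0 W = 1.32 kW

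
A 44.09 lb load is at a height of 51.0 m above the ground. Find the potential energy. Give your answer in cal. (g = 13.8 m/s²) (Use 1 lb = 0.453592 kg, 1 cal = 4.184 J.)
Convert to SI: m = 19.9989 kg, h = 51.0 m
PE = mgh = (19.9989)(13.8)(51.0) = 14075.2 J = 3364 cal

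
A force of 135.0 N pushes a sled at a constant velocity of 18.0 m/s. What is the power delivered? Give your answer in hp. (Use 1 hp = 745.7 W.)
P = Fv = (135.0)(18.0) = 2430.0 W = 3.259 hp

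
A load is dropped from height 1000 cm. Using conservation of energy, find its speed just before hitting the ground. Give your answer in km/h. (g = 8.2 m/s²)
Convert to SI: h = 10.0 m
mgh = ½mv² ⇒ v = √(2gh) = √(2·8.2·10.0) = 12.8062 m/s = 46.1 km/h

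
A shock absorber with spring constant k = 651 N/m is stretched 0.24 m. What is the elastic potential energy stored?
PE = ½kx² = ½(651)(0.24)² = 18.75 J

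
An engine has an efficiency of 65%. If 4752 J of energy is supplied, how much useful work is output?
W_out = η·W_in = 0.65·4752 = 3088.8 J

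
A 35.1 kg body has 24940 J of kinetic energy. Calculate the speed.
v = √(2·KE/m) = √(2·24940/35.1) = 37.7 m/s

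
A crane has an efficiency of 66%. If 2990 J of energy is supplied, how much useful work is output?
W_out = η·W_in = 0.66·2990 = 1973.4 J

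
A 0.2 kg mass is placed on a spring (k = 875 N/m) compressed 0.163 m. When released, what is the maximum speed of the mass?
½kx² = ½mv² ⇒ v = x√(k/m) = (0.163)√(875/0.2) = 10.78 m/s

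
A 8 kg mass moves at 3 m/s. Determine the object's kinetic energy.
KE = ½mv² = ½(8)(3)² = 36.0 J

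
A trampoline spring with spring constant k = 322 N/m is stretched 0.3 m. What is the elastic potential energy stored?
PE = ½kx² = ½(322)(0.3)² = 14.49 J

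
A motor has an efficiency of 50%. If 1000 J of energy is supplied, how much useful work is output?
W_out = η·W_in = 0.5·1000 = 500.0 J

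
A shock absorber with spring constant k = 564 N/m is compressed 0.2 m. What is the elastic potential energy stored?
PE = ½kx² = ½(564)(0.2)² = 11.28 J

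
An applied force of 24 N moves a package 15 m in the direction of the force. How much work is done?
W = F·d = (24)(15) = 360.0 J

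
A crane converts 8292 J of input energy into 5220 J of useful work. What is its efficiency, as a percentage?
η = W_out/W_in = 5220/8292 = 62.95%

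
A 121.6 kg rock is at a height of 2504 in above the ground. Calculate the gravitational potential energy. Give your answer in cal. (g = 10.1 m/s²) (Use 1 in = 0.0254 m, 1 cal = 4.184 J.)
Convert to SI: m = 121.6 kg, h = 63.6016 m
PE = mgh = (121.6)(10.1)(63.6016) = 78112.9 J = 18670 cal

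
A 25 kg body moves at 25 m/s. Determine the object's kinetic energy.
KE = ½mv² = ½(25)(25)² = 7812.5 J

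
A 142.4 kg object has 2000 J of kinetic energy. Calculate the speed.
v = √(2·KE/m) = √(2·2000/142.4) = 5.3 m/s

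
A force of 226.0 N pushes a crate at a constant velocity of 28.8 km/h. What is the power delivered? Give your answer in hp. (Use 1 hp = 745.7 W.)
Convert to SI: F = 226.0 N, v = 8.0 m/s
P = Fv = (226.0)(8.0) = 1808.0 W = 2.425 hp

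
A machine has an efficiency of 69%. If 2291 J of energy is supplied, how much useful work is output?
W_out = η·W_in = 0.69·2291 = 1580.79 J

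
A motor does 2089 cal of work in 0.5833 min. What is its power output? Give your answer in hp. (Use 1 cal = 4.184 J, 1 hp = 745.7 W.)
Convert to SI: W = 8740.38 J, t = 34.998 s
P = W/t = 8740.38/34.998 = 249.739 W = 0.3349 hp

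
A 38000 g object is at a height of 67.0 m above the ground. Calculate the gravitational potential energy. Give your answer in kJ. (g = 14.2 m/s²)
Convert to SI: m = 38.0 kg, h = 67.0 m
PE = mgh = (38.0)(14.2)(67.0) = 36153.2 J = 36.15 kJ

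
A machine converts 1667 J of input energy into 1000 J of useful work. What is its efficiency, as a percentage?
η = W_out/W_in = 1000/1667 = 59.99%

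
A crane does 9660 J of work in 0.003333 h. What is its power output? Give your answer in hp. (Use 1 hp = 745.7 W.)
Convert to SI: W = 9660.0 J, t = 11.9988 s
P = W/t = 9660.0/11.9988 = 805.081 W = 1.08 hp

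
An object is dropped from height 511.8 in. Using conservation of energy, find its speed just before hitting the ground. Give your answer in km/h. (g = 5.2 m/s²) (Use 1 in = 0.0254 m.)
Convert to SI: h = 12.9997 m
mgh = ½mv² ⇒ v = √(2gh) = √(2·5.2·12.9997) = 11.6274 m/s = 41.86 km/h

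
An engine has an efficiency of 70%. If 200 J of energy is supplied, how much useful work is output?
W_out = η·W_in = 0.7·200 = 140.0 J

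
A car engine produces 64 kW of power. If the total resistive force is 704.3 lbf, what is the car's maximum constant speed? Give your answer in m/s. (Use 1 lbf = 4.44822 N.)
Convert to SI: F = 3132.88 N
P = Fv ⇒ v = P/F = 64000 W/3132.88 N = 20.43 m/s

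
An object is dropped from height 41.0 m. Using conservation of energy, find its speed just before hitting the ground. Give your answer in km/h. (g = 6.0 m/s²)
mgh = ½mv² ⇒ v = √(2gh) = √(2·6.0·41.0) = 22.1811 m/s = 79.85 km/h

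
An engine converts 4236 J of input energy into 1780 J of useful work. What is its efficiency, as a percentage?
η = W_out/W_in = 1780/4236 = 42.02%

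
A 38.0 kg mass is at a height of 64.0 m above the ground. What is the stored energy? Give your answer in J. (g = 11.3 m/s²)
PE = mgh = (38.0)(11.3)(64.0) = 27480 J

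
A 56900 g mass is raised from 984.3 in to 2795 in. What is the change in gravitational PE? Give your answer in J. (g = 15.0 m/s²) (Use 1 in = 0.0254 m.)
Convert to SI: m = 56.9 kg, Δh = 45.9918 m
ΔPE = mgΔh = (56.9)(15.0)(45.9918) = 39250 J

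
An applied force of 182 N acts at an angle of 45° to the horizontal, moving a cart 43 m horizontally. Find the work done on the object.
W = F·d·cosθ = (182)(43)cos(45°) = 5534 J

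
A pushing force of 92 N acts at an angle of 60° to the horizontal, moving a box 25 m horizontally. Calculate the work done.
W = F·d·cosθ = (92)(25)cos(60°) = 1150 J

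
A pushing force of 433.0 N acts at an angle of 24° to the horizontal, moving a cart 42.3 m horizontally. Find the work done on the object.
W = F·d·cosθ = (433.0)(42.3)cos(24°) = 16730 J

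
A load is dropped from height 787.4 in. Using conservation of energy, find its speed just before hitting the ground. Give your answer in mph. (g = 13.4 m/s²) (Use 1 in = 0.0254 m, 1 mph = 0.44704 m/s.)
Convert to SI: h = 20.0 m
mgh = ½mv² ⇒ v = √(2gh) = √(2·13.4·20.0) = 23.1517 m/s = 51.79 mph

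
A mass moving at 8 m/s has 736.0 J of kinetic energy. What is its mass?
m = 2·KE/v² = 2·736.0/(8)² = 23.0 kg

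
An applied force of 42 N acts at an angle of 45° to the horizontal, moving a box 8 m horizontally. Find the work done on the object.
W = F·d·cosθ = (42)(8)cos(45°) = 237.6 J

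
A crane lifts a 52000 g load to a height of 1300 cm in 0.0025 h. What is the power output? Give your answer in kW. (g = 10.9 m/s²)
Convert to SI: m = 52.0 kg, h = 13.0 m, t = 9.0 s
P = mgh/t = (52.0)(10.9)(13.0)/9.0 = 818.711 W = 0.8187 kW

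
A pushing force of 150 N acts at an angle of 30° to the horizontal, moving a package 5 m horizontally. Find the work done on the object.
W = F·d·cosθ = (150)(5)cos(30°) = 649.5 J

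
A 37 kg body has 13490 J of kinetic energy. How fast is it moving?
v = √(2·KE/m) = √(2·13490/37) = 27.0 m/s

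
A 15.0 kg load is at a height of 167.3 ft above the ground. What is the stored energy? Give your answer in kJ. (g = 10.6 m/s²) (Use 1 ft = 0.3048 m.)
Convert to SI: m = 15.0 kg, h = 50.993 m
PE = mgh = (15.0)(10.6)(50.993) = 8107.89 J = 8.108 kJ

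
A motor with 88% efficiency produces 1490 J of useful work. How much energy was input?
W_in = W_out/η = 1490/0.88 = 1693 J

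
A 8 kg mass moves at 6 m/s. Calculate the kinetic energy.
KE = ½mv² = ½(8)(6)² = 144.0 J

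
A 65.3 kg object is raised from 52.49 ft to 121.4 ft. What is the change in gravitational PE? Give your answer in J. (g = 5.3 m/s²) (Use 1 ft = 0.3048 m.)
Convert to SI: m = 65.3 kg, Δh = 21.0038 m
ΔPE = mgΔh = (65.3)(5.3)(21.0038) = 7269 J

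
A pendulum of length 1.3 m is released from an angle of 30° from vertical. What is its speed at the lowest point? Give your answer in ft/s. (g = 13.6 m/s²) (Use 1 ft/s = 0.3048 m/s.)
h = L(1 − cosθ) = 1.3(1 − cos30°) = 0.174167 m
v = √(2gh) = √(2·13.6·0.174167) = 2.17654 m/s = 7.141 ft/s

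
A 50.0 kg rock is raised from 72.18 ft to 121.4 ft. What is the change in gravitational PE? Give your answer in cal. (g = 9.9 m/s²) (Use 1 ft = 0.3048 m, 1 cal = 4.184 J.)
Convert to SI: m = 50.0 kg, Δh = 15.0023 m
ΔPE = mgΔh = (50.0)(9.9)(15.0023) = 7426.12 J = 1775 cal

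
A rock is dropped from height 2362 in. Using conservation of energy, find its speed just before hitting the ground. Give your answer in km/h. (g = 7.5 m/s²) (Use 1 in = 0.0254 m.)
Convert to SI: h = 59.9948 m
mgh = ½mv² ⇒ v = √(2gh) = √(2·7.5·59.9948) = 29.9987 m/s = 108.0 km/h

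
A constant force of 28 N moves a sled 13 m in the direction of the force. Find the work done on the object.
W = F·d = (28)(13) = 364.0 J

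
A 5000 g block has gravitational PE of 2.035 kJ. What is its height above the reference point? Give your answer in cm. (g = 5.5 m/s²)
Convert to SI: m = 5.0 kg, PE = 2035.0 J
h = PE/(mg) = 2035.0/(5.0·5.5) = 74.0 m = 7400 cm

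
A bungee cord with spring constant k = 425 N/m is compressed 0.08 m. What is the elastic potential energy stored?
PE = ½kx² = ½(425)(0.08)² = 1.36 J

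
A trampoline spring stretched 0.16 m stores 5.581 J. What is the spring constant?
k = 2·PE/x² = 2·5.581/(0.16)² = 436.0 N/m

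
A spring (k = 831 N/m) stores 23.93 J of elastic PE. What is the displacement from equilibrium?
x = √(2·PE/k) = √(2·23.93/831) = 0.24 m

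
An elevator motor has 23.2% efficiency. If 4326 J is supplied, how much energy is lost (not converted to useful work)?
W_lost = W_in(1 − η) = 4326·(1 − 0.232) = 3322 J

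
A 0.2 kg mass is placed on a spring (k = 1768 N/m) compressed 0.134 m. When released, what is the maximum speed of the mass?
½kx² = ½mv² ⇒ v = x√(k/m) = (0.134)√(1768/0.2) = 12.6 m/s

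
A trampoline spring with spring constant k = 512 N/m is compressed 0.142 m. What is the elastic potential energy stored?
PE = ½kx² = ½(512)(0.142)² = 5.162 J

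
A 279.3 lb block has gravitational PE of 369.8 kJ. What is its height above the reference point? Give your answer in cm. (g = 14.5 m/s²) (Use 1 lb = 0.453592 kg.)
Convert to SI: m = 126.688 kg, PE = 369800 J
h = PE/(mg) = 369800/(126.688·14.5) = 201.309 m = 20130 cm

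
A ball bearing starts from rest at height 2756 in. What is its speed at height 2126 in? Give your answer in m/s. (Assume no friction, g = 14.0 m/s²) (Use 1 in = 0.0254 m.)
Convert to SI: h₁−h₂ = 16.002 m
mgh₁ = mgh₂ + ½mv² ⇒ v = √(2g(h₁−h₂)) = √(2·14.0·16.002) = 21.17 m/s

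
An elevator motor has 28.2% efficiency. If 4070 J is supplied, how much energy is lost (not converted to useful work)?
W_lost = W_in(1 − η) = 4070·(1 − 0.282) = 2922 J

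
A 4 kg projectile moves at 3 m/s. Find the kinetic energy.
KE = ½mv² = ½(4)(3)² = 18.0 J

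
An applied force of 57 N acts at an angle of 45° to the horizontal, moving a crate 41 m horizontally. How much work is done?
W = F·d·cosθ = (57)(41)cos(45°) = 1653 J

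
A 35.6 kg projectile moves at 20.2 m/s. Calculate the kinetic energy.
KE = ½mv² = ½(35.6)(20.2)² = 7263 J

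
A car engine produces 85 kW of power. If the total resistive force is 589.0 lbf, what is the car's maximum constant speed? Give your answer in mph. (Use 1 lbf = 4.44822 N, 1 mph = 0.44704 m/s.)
Convert to SI: F = 2620.0 N
P = Fv ⇒ v = P/F = 85000 W/2620.0 N = 32.4427 m/s = 72.57 mph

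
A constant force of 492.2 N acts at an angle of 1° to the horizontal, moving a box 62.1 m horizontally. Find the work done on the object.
W = F·d·cosθ = (492.2)(62.1)cos(1°) = 30560 J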